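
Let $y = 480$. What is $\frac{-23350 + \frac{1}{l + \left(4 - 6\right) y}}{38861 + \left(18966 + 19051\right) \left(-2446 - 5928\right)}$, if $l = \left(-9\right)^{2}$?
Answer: $\frac{20524651}{279799321863} \approx 7.3355 \cdot 10^{-5}$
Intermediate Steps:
$l = 81$
$\frac{-23350 + \frac{1}{l + \left(4 - 6\right) y}}{38861 + \left(18966 + 19051\right) \left(-2446 - 5928\right)} = \frac{-23350 + \frac{1}{81 + \left(4 - 6\right) 480}}{38861 + \left(18966 + 19051\right) \left(-2446 - 5928\right)} = \frac{-23350 + \frac{1}{81 + \left(4 - 6\right) 480}}{38861 + 38017 \left(-8374\right)} = \frac{-23350 + \frac{1}{81 - 960}}{38861 - 318354358} = \frac{-23350 + \frac{1}{81 - 960}}{-318315497} = \left(-23350 + \frac{1}{-879}\right) \left(- \frac{1}{318315497}\right) = \left(-23350 - \frac{1}{879}\right) \left(- \frac{1}{318315497}\right) = \left(- \frac{20524651}{879}\right) \left(- \frac{1}{318315497}\right) = \frac{20524651}{279799321863}$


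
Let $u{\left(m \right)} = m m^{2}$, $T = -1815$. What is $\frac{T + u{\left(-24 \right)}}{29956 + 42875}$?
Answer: $- \frac{5213}{24277} \approx -0.21473$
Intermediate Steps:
$u{\left(m \right)} = m^{3}$
$\frac{T + u{\left(-24 \right)}}{29956 + 42875} = \frac{-1815 + \left(-24\right)^{3}}{29956 + 42875} = \frac{-1815 - 13824}{72831} = \left(-15639\right) \frac{1}{72831} = - \frac{5213}{24277}$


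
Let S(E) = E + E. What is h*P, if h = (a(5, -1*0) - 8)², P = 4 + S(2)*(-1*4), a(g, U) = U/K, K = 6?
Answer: -768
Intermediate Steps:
a(g, U) = U/6
S(E) = 2*E
P = -12 (P = 4 + (2*2)*(-1*4) = 4 + 4*(-4) = 4 - 16 = -12)
h = 64 (h = ((-1*0)/6 - 8)² = ((⅙)*0 - 8)² = (0 - 8)² = (-8)² = 64)
h*P = 64*(-12) = -768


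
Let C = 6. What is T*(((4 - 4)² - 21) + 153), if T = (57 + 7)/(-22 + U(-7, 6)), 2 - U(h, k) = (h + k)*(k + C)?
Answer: -1056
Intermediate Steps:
U(h, k) = 2 - (6 + k)*(h + k) (U(h, k) = 2 - (h + k)*(k + 6) = 2 - (h + k)*(6 + k) = 2 - (6 + k)*(h + k))
T = -8 (T = (57 + 7)/(-22 + (2 - 1*6² - 6*(-7) - 6*6 - 1*(-7)*6)) = 64/(-22 + (2 - 1*36 + 42 - 36 + 42)) = 64/(-22 + (2 - 36 + 42 - 36 + 42)) = 64/(-22 + 14) = 64/(-8) = 64*(-⅛) = -8)
T*(((4 - 4)² - 21) + 153) = -8*(((4 - 4)² - 21) + 153) = -8*((0² - 21) + 153) = -8*((0 - 21) + 153) = -8*(-21 + 153) = -8*132 = -1056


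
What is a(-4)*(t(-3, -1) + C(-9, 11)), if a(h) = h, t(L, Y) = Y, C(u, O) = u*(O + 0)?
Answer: 400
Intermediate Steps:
C(u, O) = O*u (C(u, O) = u*O = O*u)
a(-4)*(t(-3, -1) + C(-9, 11)) = -4*(-1 + 11*(-9)) = -4*(-1 - 99) = -4*(-100) = 400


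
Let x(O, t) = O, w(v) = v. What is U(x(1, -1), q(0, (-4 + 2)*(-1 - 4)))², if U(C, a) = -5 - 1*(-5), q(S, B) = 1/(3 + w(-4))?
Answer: 0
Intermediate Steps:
q(S, B) = -1 (q(S, B) = 1/(3 - 4) = 1/(-1) = -1)
U(C, a) = 0 (U(C, a) = -5 + 5 = 0)
U(x(1, -1), q(0, (-4 + 2)*(-1 - 4)))² = 0² = 0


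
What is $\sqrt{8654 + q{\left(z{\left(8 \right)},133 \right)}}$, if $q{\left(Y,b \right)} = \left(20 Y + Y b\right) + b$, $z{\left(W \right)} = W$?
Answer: $\sqrt{10011} \approx 100.05$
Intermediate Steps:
$q{\left(Y,b \right)} = b + 20 Y + Y b$
$\sqrt{8654 + q{\left(z{\left(8 \right)},133 \right)}} = \sqrt{8654 + \left(133 + 20 \cdot 8 + 8 \cdot 133\right)} = \sqrt{8654 + \left(133 + 160 + 1064\right)} = \sqrt{8654 + 1357} = \sqrt{10011}$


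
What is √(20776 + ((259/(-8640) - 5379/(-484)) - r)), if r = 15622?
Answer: √80996775915/3960 ≈ 71.869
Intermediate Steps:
√(20776 + ((259/(-8640) - 5379/(-484)) - r)) = √(20776 + ((259/(-8640) - 5379/(-484)) - 1*15622)) = √(20776 + ((259*(-1/8640) - 5379*(-1/484)) - 15622)) = √(20776 + ((-259/8640 + 489/44) - 15622)) = √(20776 + (1053391/95040 - 15622)) = √(20776 - 1483661489/95040) = √(490889551/95040) = √80996775915/3960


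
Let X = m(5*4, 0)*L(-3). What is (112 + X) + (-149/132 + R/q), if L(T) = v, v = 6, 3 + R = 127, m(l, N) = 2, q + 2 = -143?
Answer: 2335387/19140 ≈ 122.02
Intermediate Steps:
q = -145 (q = -2 - 143 = -145)
R = 124 (R = -3 + 127 = 124)
L(T) = 6
X = 12 (X = 2*6 = 12)
(112 + X) + (-149/132 + R/q) = (112 + 12) + (-149/132 + 124/(-145)) = 124 + (-149*1/132 + 124*(-1/145)) = 124 + (-149/132 - 124/145) = 124 - 37973/19140 = 2335387/19140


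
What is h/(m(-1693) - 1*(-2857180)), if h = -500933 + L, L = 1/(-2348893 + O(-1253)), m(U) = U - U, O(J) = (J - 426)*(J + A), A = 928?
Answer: -180658280479/1030423681048 ≈ -0.17532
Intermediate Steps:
O(J) = (-426 + J)*(928 + J) (O(J) = (J - 426)*(J + 928) = (-426 + J)*(928 + J))
m(U) = 0
L = -1/1803218 (L = 1/(-2348893 + (-395328 + (-1253)² + 502*(-1253))) = 1/(-2348893 + (-395328 + 1570009 - 629006)) = 1/(-2348893 + 545675) = 1/(-1803218) = -1/1803218 ≈ -5.5456e-7)
h = -903291402395/1803218 (h = -500933 - 1/1803218 = -903291402395/1803218 ≈ -5.0093e+5)
h/(m(-1693) - 1*(-2857180)) = -903291402395/(1803218*(0 - 1*(-2857180))) = -903291402395/(1803218*(0 + 2857180)) = -903291402395/1803218/2857180 = -903291402395/1803218*1/2857180 = -180658280479/1030423681048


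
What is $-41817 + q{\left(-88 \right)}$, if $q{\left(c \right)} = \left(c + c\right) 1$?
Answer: $-41993$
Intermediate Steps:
$q{\left(c \right)} = 2 c$ ($q{\left(c \right)} = 2 c 1 = 2 c$)
$-41817 + q{\left(-88 \right)} = -41817 + 2 \left(-88\right) = -41817 - 176 = -41993$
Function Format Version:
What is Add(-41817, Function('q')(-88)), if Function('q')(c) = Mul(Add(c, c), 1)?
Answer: -41993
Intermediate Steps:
Function('q')(c) = Mul(2, c) (Function('q')(c) = Mul(Mul(2, c), 1) = Mul(2, c))
Add(-41817, Function('q')(-88)) = Add(-41817, Mul(2, -88)) = Add(-41817, -176) = -41993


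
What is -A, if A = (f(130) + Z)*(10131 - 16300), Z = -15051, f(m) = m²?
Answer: 11406481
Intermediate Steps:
A = -11406481 (A = (130² - 15051)*(10131 - 16300) = (16900 - 15051)*(-6169) = 1849*(-6169) = -11406481)
-A = -1*(-11406481) = 11406481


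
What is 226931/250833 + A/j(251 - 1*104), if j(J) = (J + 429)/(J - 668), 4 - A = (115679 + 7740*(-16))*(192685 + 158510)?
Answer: -124851235239162317/48159936 ≈ -2.5924e+9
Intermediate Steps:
A = 2866102399 (A = 4 - (115679 + 7740*(-16))*(192685 + 158510) = 4 - (115679 - 123840)*351195 = 4 - (-8161)*351195 = 4 - 1*(-2866102395) = 4 + 2866102395 = 2866102399)
j(J) = (429 + J)/(-668 + J)
226931/250833 + A/j(251 - 1*104) = 226931/250833 + 2866102399/(((429 + (251 - 1*104))/(-668 + (251 - 1*104)))) = 226931*(1/250833) + 2866102399/(((429 + (251 - 104))/(-668 + (251 - 104)))) = 226931/250833 + 2866102399/(((429 + 147)/(-668 + 147))) = 226931/250833 + 2866102399/((576/(-521))) = 226931/250833 + 2866102399/((-1/521*576)) = 226931/250833 + 2866102399/(-576/521) = 226931/250833 + 2866102399*(-521/576) = 226931/250833 - 1493239349879/576 = -124851235239162317/48159936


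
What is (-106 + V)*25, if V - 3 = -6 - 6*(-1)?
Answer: -2575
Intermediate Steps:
V = 3 (V = 3 + (-6 - 6*(-1)) = 3 + (-6 + 6) = 3 + 0 = 3)
(-106 + V)*25 = (-106 + 3)*25 = -103*25 = -2575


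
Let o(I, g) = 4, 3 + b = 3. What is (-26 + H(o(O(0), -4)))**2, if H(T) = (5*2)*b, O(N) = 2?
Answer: 676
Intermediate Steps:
b = 0 (b = -3 + 3 = 0)
H(T) = 0 (H(T) = (5*2)*0 = 10*0 = 0)
(-26 + H(o(O(0), -4)))**2 = (-26 + 0)**2 = (-26)**2 = 676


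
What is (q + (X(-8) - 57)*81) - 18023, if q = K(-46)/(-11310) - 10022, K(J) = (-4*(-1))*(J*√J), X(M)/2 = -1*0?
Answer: -32662 + 92*I*√46/5655 ≈ -32662.0 + 0.11034*I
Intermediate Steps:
X(M) = 0 (X(M) = 2*(-1*0) = 2*0 = 0)
K(J) = 4*J^(3/2)
q = -10022 + 92*I*√46/5655 (q = (4*(-46)^(3/2))/(-11310) - 10022 = (4*(-46*I*√46))*(-1/11310) - 10022 = -184*I*√46*(-1/11310) - 10022 = 92*I*√46/5655 - 10022 = -10022 + 92*I*√46/5655 ≈ -10022.0 + 0.11034*I)
(q + (X(-8) - 57)*81) - 18023 = ((-10022 + 92*I*√46/5655) + (0 - 57)*81) - 18023 = ((-10022 + 92*I*√46/5655) - 57*81) - 18023 = ((-10022 + 92*I*√46/5655) - 4617) - 18023 = (-14639 + 92*I*√46/5655) - 18023 = -32662 + 92*I*√46/5655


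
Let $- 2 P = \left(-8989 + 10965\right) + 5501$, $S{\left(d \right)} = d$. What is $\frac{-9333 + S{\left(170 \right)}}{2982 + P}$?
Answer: $\frac{1078}{89} \approx 12.112$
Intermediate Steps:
$P = - \frac{7477}{2}$ ($P = - \frac{\left(-8989 + 10965\right) + 5501}{2} = - \frac{1976 + 5501}{2} = \left(- \frac{1}{2}\right) 7477 = - \frac{7477}{2} \approx -3738.5$)
$\frac{-9333 + S{\left(170 \right)}}{2982 + P} = \frac{-9333 + 170}{2982 - \frac{7477}{2}} = - \frac{9163}{- \frac{1513}{2}} = \left(-9163\right) \left(- \frac{2}{1513}\right) = \frac{1078}{89}$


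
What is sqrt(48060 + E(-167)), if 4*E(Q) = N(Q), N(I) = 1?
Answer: sqrt(192241)/2 ≈ 219.23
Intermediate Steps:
E(Q) = 1/4 (E(Q) = (1/4)*1 = 1/4)
sqrt(48060 + E(-167)) = sqrt(48060 + 1/4) = sqrt(192241/4) = sqrt(192241)/2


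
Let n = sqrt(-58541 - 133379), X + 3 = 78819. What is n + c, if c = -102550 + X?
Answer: -23734 + 4*I*sqrt(11995) ≈ -23734.0 + 438.09*I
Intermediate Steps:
X = 78816 (X = -3 + 78819 = 78816)
c = -23734 (c = -102550 + 78816 = -23734)
n = 4*I*sqrt(11995) (n = sqrt(-191920) = 4*I*sqrt(11995) ≈ 438.09*I)
n + c = 4*I*sqrt(11995) - 23734 = -23734 + 4*I*sqrt(11995)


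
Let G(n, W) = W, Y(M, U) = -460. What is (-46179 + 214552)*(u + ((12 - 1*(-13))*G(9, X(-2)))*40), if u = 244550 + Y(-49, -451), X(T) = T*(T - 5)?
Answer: 43455387570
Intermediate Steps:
X(T) = T*(-5 + T)
u = 244090 (u = 244550 - 460 = 244090)
(-46179 + 214552)*(u + ((12 - 1*(-13))*G(9, X(-2)))*40) = (-46179 + 214552)*(244090 + ((12 - 1*(-13))*(-2*(-5 - 2)))*40) = 168373*(244090 + ((12 + 13)*(-2*(-7)))*40) = 168373*(244090 + (25*14)*40) = 168373*(244090 + 350*40) = 168373*(244090 + 14000) = 168373*258090 = 43455387570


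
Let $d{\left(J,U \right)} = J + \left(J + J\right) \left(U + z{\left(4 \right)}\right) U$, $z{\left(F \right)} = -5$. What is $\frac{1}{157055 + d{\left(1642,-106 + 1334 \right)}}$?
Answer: $\frac{1}{4932214393} \approx 2.0275 \cdot 10^{-10}$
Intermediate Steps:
$d{\left(J,U \right)} = J + 2 J U \left(-5 + U\right)$ ($d{\left(J,U \right)} = J + \left(J + J\right) \left(U - 5\right) U = J + 2 J \left(-5 + U\right) U = J + 2 J U \left(-5 + U\right)$)
$\frac{1}{157055 + d{\left(1642,-106 + 1334 \right)}} = \frac{1}{157055 + 1642 \left(1 - 10 \left(-106 + 1334\right) + 2 \left(-106 + 1334\right)^{2}\right)} = \frac{1}{157055 + 1642 \left(1 - 12280 + 2 \cdot 1228^{2}\right)} = \frac{1}{157055 + 1642 \left(1 - 12280 + 2 \cdot 1507984\right)} = \frac{1}{157055 + 1642 \left(1 - 12280 + 3015968\right)} = \frac{1}{157055 + 1642 \cdot 3003689} = \frac{1}{157055 + 4932057338} = \frac{1}{4932214393}$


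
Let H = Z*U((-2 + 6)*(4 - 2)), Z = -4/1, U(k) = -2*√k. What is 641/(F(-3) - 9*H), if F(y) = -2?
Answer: 641/20734 - 23076*√2/10367 ≈ -3.1170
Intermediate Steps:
Z = -4 (Z = -4*1 = -4)
H = 16*√2 (H = -(-8)*√((-2 + 6)*(4 - 2)) = -(-8)*√(4*2) = -(-8)*√8 = -(-8)*2*√2 = -(-16)*√2 = 16*√2 ≈ 22.627)
641/(F(-3) - 9*H) = 641/(-2 - 144*√2)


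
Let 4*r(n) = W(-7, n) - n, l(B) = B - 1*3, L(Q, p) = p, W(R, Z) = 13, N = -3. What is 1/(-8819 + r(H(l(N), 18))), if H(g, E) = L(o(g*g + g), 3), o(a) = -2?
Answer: -2/17633 ≈ -0.00011342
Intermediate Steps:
l(B) = -3 + B (l(B) = B - 3 = -3 + B)
H(g, E) = 3
r(n) = 13/4 - n/4 (r(n) = (13 - n)/4 = 13/4 - n/4)
1/(-8819 + r(H(l(N), 18))) = 1/(-8819 + (13/4 - ¼*3)) = 1/(-8819 + (13/4 - ¾)) = 1/(-8819 + 5/2) = 1/(-17633/2) = -2/17633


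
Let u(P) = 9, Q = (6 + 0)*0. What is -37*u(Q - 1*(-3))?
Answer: -333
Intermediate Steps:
Q = 0 (Q = 6*0 = 0)
-37*u(Q - 1*(-3)) = -37*9 = -333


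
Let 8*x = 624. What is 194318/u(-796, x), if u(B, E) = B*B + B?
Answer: 97159/316410 ≈ 0.30707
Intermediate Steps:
x = 78 (x = (1/8)*624 = 78)
u(B, E) = B + B**2 (u(B, E) = B**2 + B = B + B**2)
194318/u(-796, x) = 194318/((-796*(1 - 796))) = 194318/((-796*(-795))) = 194318/632820 = 194318*(1/632820) = 97159/316410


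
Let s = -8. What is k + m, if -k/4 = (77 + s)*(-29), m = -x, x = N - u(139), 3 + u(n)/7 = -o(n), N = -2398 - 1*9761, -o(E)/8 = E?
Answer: 27926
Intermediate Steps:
o(E) = -8*E
N = -12159 (N = -2398 - 9761 = -12159)
u(n) = -21 + 56*n (u(n) = -21 + 7*(-(-8)*n) = -21 + 7*(8*n) = -21 + 56*n)
x = -19922 (x = -12159 - (-21 + 56*139) = -12159 - (-21 + 7784) = -12159 - 1*7763 = -12159 - 7763 = -19922)
m = 19922 (m = -1*(-19922) = 19922)
k = 8004 (k = -4*(77 - 8)*(-29) = -276*(-29) = -4*(-2001) = 8004)
k + m = 8004 + 19922 = 27926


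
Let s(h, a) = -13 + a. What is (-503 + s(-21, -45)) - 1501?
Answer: -2062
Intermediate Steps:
(-503 + s(-21, -45)) - 1501 = (-503 + (-13 - 45)) - 1501 = (-503 - 58) - 1501 = -561 - 1501 = -2062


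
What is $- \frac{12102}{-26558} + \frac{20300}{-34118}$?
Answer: $- \frac{4508263}{32360923} \approx -0.13931$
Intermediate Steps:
$- \frac{12102}{-26558} + \frac{20300}{-34118} = \left(-12102\right) \left(- \frac{1}{26558}\right) + 20300 \left(- \frac{1}{34118}\right) = \frac{6051}{13279} - \frac{1450}{2437} = - \frac{4508263}{32360923}$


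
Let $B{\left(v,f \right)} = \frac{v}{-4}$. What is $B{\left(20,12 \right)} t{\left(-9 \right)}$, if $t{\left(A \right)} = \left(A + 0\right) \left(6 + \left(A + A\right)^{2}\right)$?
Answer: $14850$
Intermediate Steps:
$B{\left(v,f \right)} = - \frac{v}{4}$ ($B{\left(v,f \right)} = v \left(- \frac{1}{4}\right) = - \frac{v}{4}$)
$t{\left(A \right)} = A \left(6 + 4 A^{2}\right)$ ($t{\left(A \right)} = A \left(6 + \left(2 A\right)^{2}\right) = A \left(6 + 4 A^{2}\right)$)
$B{\left(20,12 \right)} t{\left(-9 \right)} = \left(- \frac{1}{4}\right) 20 \left(4 \left(-9\right)^{3} + 6 \left(-9\right)\right) = - 5 \left(4 \left(-729\right) - 54\right) = - 5 \left(-2916 - 54\right) = \left(-5\right) \left(-2970\right) = 14850$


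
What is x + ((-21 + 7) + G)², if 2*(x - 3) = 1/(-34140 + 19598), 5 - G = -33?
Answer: 16839635/29084 ≈ 579.00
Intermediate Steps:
G = 38 (G = 5 - 1*(-33) = 5 + 33 = 38)
x = 87251/29084 (x = 3 + 1/(2*(-34140 + 19598)) = 3 + (½)/(-14542) = 3 + (½)*(-1/14542) = 3 - 1/29084 = 87251/29084 ≈ 3.0000)
x + ((-21 + 7) + G)² = 87251/29084 + ((-21 + 7) + 38)² = 87251/29084 + (-14 + 38)² = 87251/29084 + 24² = 87251/29084 + 576 = 16839635/29084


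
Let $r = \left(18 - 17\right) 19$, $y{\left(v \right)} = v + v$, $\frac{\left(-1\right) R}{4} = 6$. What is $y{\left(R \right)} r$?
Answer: $-912$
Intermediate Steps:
$R = -24$ ($R = \left(-4\right) 6 = -24$)
$y{\left(v \right)} = 2 v$
$r = 19$ ($r = 1 \cdot 19 = 19$)
$y{\left(R \right)} r = 2 \left(-24\right) 19 = \left(-48\right) 19 = -912$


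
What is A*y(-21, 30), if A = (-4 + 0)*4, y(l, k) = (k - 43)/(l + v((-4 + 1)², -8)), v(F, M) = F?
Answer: -52/3 ≈ -17.333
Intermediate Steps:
y(l, k) = (-43 + k)/(9 + l) (y(l, k) = (k - 43)/(l + (-4 + 1)²) = (-43 + k)/(l + (-3)²) = (-43 + k)/(l + 9) = (-43 + k)/(9 + l))
A = -16 (A = -4*4 = -16)
A*y(-21, 30) = -16*(-43 + 30)/(9 - 21) = -16*(-13)/(-12) = -(-4)*(-13)/3 = -16*13/12 = -52/3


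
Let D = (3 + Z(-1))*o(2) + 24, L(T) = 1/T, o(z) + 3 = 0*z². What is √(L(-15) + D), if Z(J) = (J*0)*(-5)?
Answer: 4*√210/15 ≈ 3.8644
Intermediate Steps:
Z(J) = 0 (Z(J) = 0*(-5) = 0)
o(z) = -3 (o(z) = -3 + 0*z² = -3 + 0 = -3)
D = 15 (D = (3 + 0)*(-3) + 24 = 3*(-3) + 24 = -9 + 24 = 15)
√(L(-15) + D) = √(1/(-15) + 15) = √(-1/15 + 15) = √(224/15) = 4*√210/15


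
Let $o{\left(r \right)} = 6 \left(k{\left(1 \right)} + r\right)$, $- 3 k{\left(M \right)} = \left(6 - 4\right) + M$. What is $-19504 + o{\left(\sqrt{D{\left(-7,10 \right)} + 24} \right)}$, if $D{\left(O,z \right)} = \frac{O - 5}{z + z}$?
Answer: $-19510 + \frac{18 \sqrt{65}}{5} \approx -19481.0$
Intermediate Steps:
$D{\left(O,z \right)} = \frac{-5 + O}{2 z}$
$k{\left(M \right)} = - \frac{2}{3} - \frac{M}{3}$ ($k{\left(M \right)} = - \frac{\left(6 - 4\right) + M}{3} = - \frac{2 + M}{3} = - \frac{2}{3} - \frac{M}{3}$)
$o{\left(r \right)} = -6 + 6 r$ ($o{\left(r \right)} = 6 \left(\left(- \frac{2}{3} - \frac{1}{3}\right) + r\right) = 6 \left(-1 + r\right) = -6 + 6 r$)
$-19504 + o{\left(\sqrt{D{\left(-7,10 \right)} + 24} \right)} = -19504 - \left(6 - 6 \sqrt{\frac{-5 - 7}{2 \cdot 10} + 24}\right) = -19504 - \left(6 - 6 \sqrt{\frac{1}{2} \cdot \frac{1}{10} \left(-12\right) + 24}\right) = -19504 - \left(6 - 6 \sqrt{- \frac{3}{5} + 24}\right) = -19504 - \left(6 - 6 \sqrt{\frac{117}{5}}\right) = -19504 - \left(6 - 6 \frac{3 \sqrt{65}}{5}\right) = -19504 - \left(6 - \frac{18 \sqrt{65}}{5}\right) = -19510 + \frac{18 \sqrt{65}}{5}$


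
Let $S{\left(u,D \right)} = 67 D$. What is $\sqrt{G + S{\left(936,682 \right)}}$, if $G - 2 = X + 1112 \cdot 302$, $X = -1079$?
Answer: $\sqrt{380441} \approx 616.8$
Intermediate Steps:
$G = 334747$ ($G = 2 + \left(-1079 + 1112 \cdot 302\right) = 2 + \left(-1079 + 335824\right) = 2 + 334745 = 334747$)
$\sqrt{G + S{\left(936,682 \right)}} = \sqrt{334747 + 67 \cdot 682} = \sqrt{334747 + 45694} = \sqrt{380441}$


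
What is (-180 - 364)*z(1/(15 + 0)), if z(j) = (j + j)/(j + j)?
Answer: -544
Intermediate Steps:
z(j) = 1 (z(j) = (2*j)/((2*j)) = (2*j)*(1/(2*j)) = 1)
(-180 - 364)*z(1/(15 + 0)) = (-180 - 364)*1 = -544*1 = -544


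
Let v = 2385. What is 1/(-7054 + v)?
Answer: -1/4669 ≈ -0.00021418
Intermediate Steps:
1/(-7054 + v) = 1/(-7054 + 2385) = 1/(-4669) = -1/4669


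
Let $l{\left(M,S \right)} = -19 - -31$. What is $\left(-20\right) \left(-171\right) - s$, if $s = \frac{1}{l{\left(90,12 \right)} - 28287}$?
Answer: $\frac{96700501}{28275} \approx 3420.0$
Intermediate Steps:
$l{\left(M,S \right)} = 12$ ($l{\left(M,S \right)} = -19 + 31 = 12$)
$s = - \frac{1}{28275}$ ($s = \frac{1}{12 - 28287} = \frac{1}{-28275} = - \frac{1}{28275} \approx -3.5367 \cdot 10^{-5}$)
$\left(-20\right) \left(-171\right) - s = \left(-20\right) \left(-171\right) - - \frac{1}{28275} = 3420 + \frac{1}{28275} = \frac{96700501}{28275}$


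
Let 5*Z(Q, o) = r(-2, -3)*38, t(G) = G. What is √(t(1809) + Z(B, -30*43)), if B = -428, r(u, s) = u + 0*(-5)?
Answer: √44845/5 ≈ 42.353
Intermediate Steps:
r(u, s) = u (r(u, s) = u + 0 = u)
Z(Q, o) = -76/5 (Z(Q, o) = (-2*38)/5 = (⅕)*(-76) = -76/5)
√(t(1809) + Z(B, -30*43)) = √(1809 - 76/5) = √(8969/5) = √44845/5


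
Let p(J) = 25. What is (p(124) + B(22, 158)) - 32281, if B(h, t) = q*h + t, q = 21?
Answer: -31636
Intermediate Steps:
B(h, t) = t + 21*h (B(h, t) = 21*h + t = t + 21*h)
(p(124) + B(22, 158)) - 32281 = (25 + (158 + 21*22)) - 32281 = (25 + (158 + 462)) - 32281 = (25 + 620) - 32281 = 645 - 32281 = -31636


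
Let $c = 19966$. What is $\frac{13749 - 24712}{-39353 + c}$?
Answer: $\frac{10963}{19387} \approx 0.56548$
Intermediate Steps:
$\frac{13749 - 24712}{-39353 + c} = \frac{13749 - 24712}{-39353 + 19966} = - \frac{10963}{-19387} = \left(-10963\right) \left(- \frac{1}{19387}\right) = \frac{10963}{19387}$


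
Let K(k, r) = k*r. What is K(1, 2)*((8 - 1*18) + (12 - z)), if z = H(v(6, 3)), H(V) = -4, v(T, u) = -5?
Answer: 12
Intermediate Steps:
z = -4
K(1, 2)*((8 - 1*18) + (12 - z)) = (1*2)*((8 - 1*18) + (12 - 1*(-4))) = 2*((8 - 18) + (12 + 4)) = 2*(-10 + 16) = 2*6 = 12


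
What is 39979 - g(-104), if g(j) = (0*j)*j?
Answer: 39979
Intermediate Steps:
g(j) = 0 (g(j) = 0*j = 0)
39979 - g(-104) = 39979 - 1*0 = 39979 + 0 = 39979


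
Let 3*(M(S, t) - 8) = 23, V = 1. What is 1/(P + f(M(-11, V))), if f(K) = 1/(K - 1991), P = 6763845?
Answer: 5926/40082545467 ≈ 1.4784e-7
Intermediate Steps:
M(S, t) = 47/3 (M(S, t) = 8 + (⅓)*23 = 8 + 23/3 = 47/3)
f(K) = 1/(-1991 + K)
1/(P + f(M(-11, V))) = 1/(6763845 + 1/(-1991 + 47/3)) = 1/(6763845 + 1/(-5926/3)) = 1/(6763845 - 3/5926) = 1/(40082545467/5926) = 5926/40082545467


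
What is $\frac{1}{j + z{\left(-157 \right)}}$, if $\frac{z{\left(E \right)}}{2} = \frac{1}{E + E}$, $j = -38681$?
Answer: $- \frac{157}{6072918} \approx -2.5852 \cdot 10^{-5}$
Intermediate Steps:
$z{\left(E \right)} = \frac{1}{E}$ ($z{\left(E \right)} = \frac{2}{E + E} = \frac{2}{2 E} = 2 \frac{1}{2 E} = \frac{1}{E}$)
$\frac{1}{j + z{\left(-157 \right)}} = \frac{1}{-38681 + \frac{1}{-157}} = \frac{1}{-38681 - \frac{1}{157}} = \frac{1}{- \frac{6072918}{157}} = - \frac{157}{6072918}$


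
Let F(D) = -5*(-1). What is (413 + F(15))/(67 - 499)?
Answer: -209/216 ≈ -0.96759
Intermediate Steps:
F(D) = 5
(413 + F(15))/(67 - 499) = (413 + 5)/(67 - 499) = 418/(-432) = 418*(-1/432) = -209/216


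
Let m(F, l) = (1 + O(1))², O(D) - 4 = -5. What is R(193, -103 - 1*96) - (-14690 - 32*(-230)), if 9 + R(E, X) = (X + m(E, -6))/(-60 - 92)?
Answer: 1112991/152 ≈ 7322.3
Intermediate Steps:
O(D) = -1 (O(D) = 4 - 5 = -1)
m(F, l) = 0 (m(F, l) = (1 - 1)² = 0² = 0)
R(E, X) = -9 - X/152 (R(E, X) = -9 + (X + 0)/(-60 - 92) = -9 + X/(-152) = -9 + X*(-1/152) = -9 - X/152)
R(193, -103 - 1*96) - (-14690 - 32*(-230)) = (-9 - (-103 - 1*96)/152) - (-14690 - 32*(-230)) = (-9 - (-103 - 96)/152) - (-14690 - 1*(-7360)) = (-9 - 1/152*(-199)) - (-14690 + 7360) = (-9 + 199/152) - 1*(-7330) = -1169/152 + 7330 = 1112991/152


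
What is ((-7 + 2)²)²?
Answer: 625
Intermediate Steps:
((-7 + 2)²)² = ((-5)²)² = 25² = 625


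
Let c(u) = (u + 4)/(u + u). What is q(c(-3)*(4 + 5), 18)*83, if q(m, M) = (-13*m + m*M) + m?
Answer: -747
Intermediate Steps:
c(u) = (4 + u)/(2*u) (c(u) = (4 + u)/((2*u)) = (4 + u)*(1/(2*u)) = (4 + u)/(2*u))
q(m, M) = -12*m + M*m (q(m, M) = (-13*m + M*m) + m = -12*m + M*m)
q(c(-3)*(4 + 5), 18)*83 = ((((½)*(4 - 3)/(-3))*(4 + 5))*(-12 + 18))*83 = ((((½)*(-⅓)*1)*9)*6)*83 = (-⅙*9*6)*83 = -3/2*6*83 = -9*83 = -747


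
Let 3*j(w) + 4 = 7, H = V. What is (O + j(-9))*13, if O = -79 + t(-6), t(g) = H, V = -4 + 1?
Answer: -1053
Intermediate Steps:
V = -3
H = -3
j(w) = 1 (j(w) = -4/3 + (⅓)*7 = -4/3 + 7/3 = 1)
t(g) = -3
O = -82 (O = -79 - 3 = -82)
(O + j(-9))*13 = (-82 + 1)*13 = -81*13 = -1053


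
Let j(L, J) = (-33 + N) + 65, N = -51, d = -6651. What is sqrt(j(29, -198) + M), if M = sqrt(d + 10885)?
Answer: sqrt(-19 + sqrt(4234)) ≈ 6.7874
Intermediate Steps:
M = sqrt(4234) (M = sqrt(-6651 + 10885) = sqrt(4234) ≈ 65.069)
j(L, J) = -19 (j(L, J) = (-33 - 51) + 65 = -84 + 65 = -19)
sqrt(j(29, -198) + M) = sqrt(-19 + sqrt(4234))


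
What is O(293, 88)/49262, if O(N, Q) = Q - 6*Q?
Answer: -220/24631 ≈ -0.0089318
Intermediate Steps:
O(N, Q) = -5*Q
O(293, 88)/49262 = -5*88/49262 = -440*1/49262 = -220/24631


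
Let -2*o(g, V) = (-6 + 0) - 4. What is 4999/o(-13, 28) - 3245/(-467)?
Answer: 2350758/2335 ≈ 1006.7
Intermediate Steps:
o(g, V) = 5 (o(g, V) = -((-6 + 0) - 4)/2 = -(-6 - 4)/2 = -½*(-10) = 5)
4999/o(-13, 28) - 3245/(-467) = 4999/5 - 3245/(-467) = 4999*(⅕) - 3245*(-1/467) = 4999/5 + 3245/467 = 2350758/2335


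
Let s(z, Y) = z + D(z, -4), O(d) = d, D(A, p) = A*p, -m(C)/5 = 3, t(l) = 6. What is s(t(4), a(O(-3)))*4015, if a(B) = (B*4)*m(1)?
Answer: -72270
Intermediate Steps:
m(C) = -15 (m(C) = -5*3 = -15)
a(B) = -60*B (a(B) = (B*4)*(-15) = (4*B)*(-15) = -60*B)
s(z, Y) = -3*z (s(z, Y) = z + z*(-4) = z - 4*z = -3*z)
s(t(4), a(O(-3)))*4015 = -3*6*4015 = -18*4015 = -72270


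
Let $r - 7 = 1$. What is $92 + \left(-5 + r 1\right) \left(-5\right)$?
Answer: $77$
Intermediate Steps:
$r = 8$ ($r = 7 + 1 = 8$)
$92 + \left(-5 + r 1\right) \left(-5\right) = 92 + \left(-5 + 8 \cdot 1\right) \left(-5\right) = 92 + \left(-5 + 8\right) \left(-5\right) = 92 + 3 \left(-5\right) = 92 - 15 = 77$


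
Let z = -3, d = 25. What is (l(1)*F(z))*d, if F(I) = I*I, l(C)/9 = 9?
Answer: 18225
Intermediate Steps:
l(C) = 81 (l(C) = 9*9 = 81)
F(I) = I²
(l(1)*F(z))*d = (81*(-3)²)*25 = (81*9)*25 = 729*25 = 18225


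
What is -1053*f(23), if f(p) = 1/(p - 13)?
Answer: -1053/10 ≈ -105.30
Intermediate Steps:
f(p) = 1/(-13 + p)
-1053*f(23) = -1053/(-13 + 23) = -1053/10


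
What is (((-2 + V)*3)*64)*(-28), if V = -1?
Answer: 16128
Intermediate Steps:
(((-2 + V)*3)*64)*(-28) = (((-2 - 1)*3)*64)*(-28) = (-3*3*64)*(-28) = -9*64*(-28) = -576*(-28) = 16128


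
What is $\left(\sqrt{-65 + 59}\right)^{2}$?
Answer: $-6$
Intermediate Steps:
$\left(\sqrt{-65 + 59}\right)^{2} = \left(\sqrt{-6}\right)^{2} = \left(i \sqrt{6}\right)^{2} = -6$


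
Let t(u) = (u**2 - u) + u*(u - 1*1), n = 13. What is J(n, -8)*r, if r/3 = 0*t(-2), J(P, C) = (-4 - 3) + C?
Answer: 0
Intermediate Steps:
t(u) = u**2 - u + u*(-1 + u) (t(u) = (u**2 - u) + u*(u - 1) = (u**2 - u) + u*(-1 + u) = u**2 - u + u*(-1 + u))
J(P, C) = -7 + C
r = 0 (r = 3*(0*(2*(-2)*(-1 - 2))) = 3*(0*(2*(-2)*(-3))) = 3*(0*12) = 3*0 = 0)
J(n, -8)*r = (-7 - 8)*0 = -15*0 = 0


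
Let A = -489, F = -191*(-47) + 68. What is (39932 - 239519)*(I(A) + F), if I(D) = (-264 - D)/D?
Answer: -294243130620/163 ≈ -1.8052e+9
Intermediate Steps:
F = 9045 (F = 8977 + 68 = 9045)
I(D) = (-264 - D)/D
(39932 - 239519)*(I(A) + F) = (39932 - 239519)*((-264 - 1*(-489))/(-489) + 9045) = -199587*(-(-264 + 489)/489 + 9045) = -199587*(-1/489*225 + 9045) = -199587*(-75/163 + 9045) = -199587*1474260/163 = -294243130620/163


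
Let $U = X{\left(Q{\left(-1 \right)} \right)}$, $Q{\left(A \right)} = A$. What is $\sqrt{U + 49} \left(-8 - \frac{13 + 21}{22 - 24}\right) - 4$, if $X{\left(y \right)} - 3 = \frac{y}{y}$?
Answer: $-4 + 9 \sqrt{53} \approx 61.521$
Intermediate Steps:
$X{\left(y \right)} = 4$ ($X{\left(y \right)} = 3 + \frac{y}{y} = 3 + 1 = 4$)
$U = 4$
$\sqrt{U + 49} \left(-8 - \frac{13 + 21}{22 - 24}\right) - 4 = \sqrt{4 + 49} \left(-8 - \frac{13 + 21}{22 - 24}\right) - 4 = \sqrt{53} \left(-8 - \frac{34}{-2}\right) - 4 = \sqrt{53} \left(-8 - 34 \left(- \frac{1}{2}\right)\right) - 4 = \sqrt{53} \left(-8 - -17\right) - 4 = \sqrt{53} \left(-8 + 17\right) - 4 = \sqrt{53} \cdot 9 - 4 = 9 \sqrt{53} - 4 = -4 + 9 \sqrt{53}$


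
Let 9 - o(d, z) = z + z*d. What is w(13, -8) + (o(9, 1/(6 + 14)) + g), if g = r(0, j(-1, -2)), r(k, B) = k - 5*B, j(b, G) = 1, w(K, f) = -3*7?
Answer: -35/2 ≈ -17.500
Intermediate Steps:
w(K, f) = -21
o(d, z) = 9 - z - d*z (o(d, z) = 9 - (z + z*d) = 9 - (z + d*z) = 9 + (-z - d*z) = 9 - z - d*z)
g = -5 (g = 0 - 5*1 = 0 - 5 = -5)
w(13, -8) + (o(9, 1/(6 + 14)) + g) = -21 + ((9 - 1/(6 + 14) - 1*9/(6 + 14)) - 5) = -21 + ((9 - 1/20 - 1*9/20) - 5) = -21 + ((9 - 1*1/20 - 1*9*1/20) - 5) = -21 + ((9 - 1/20 - 9/20) - 5) = -21 + (17/2 - 5) = -21 + 7/2 = -35/2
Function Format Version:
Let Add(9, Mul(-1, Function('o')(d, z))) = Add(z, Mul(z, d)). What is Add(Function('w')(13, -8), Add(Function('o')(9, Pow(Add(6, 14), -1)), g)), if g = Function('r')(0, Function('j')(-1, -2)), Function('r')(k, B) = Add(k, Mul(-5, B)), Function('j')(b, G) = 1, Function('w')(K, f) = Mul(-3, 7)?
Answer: Rational(-35, 2) ≈ -17.500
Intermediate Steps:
Function('w')(K, f) = -21
Function('o')(d, z) = Add(9, Mul(-1, z), Mul(-1, d, z)) (Function('o')(d, z) = Add(9, Mul(-1, Add(z, Mul(z, d)))) = Add(9, Mul(-1, Add(z, Mul(d, z)))) = Add(9, Add(Mul(-1, z), Mul(-1, d, z))) = Add(9, Mul(-1, z), Mul(-1, d, z)))
g = -5 (g = Add(0, Mul(-5, 1)) = Add(0, -5) = -5)
Add(Function('w')(13, -8), Add(Function('o')(9, Pow(Add(6, 14), -1)), g)) = Add(-21, Add(Add(9, Mul(-1, Pow(Add(6, 14), -1)), Mul(-1, 9, Pow(Add(6, 14), -1))), -5)) = Add(-21, Add(Add(9, Mul(-1, Pow(20, -1)), Mul(-1, 9, Pow(20, -1))), -5)) = Add(-21, Add(Add(9, Mul(-1, Rational(1, 20)), Mul(-1, 9, Rational(1, 20))), -5)) = Add(-21, Add(Add(9, Rational(-1, 20), Rational(-9, 20)), -5)) = Add(-21, Add(Rational(17, 2), -5)) = Add(-21, Rational(7, 2)) = Rational(-35, 2)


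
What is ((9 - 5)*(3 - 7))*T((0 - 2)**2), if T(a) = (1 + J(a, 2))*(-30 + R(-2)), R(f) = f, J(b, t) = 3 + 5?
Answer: 4608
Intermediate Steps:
J(b, t) = 8
T(a) = -288 (T(a) = (1 + 8)*(-30 - 2) = 9*(-32) = -288)
((9 - 5)*(3 - 7))*T((0 - 2)**2) = ((9 - 5)*(3 - 7))*(-288) = (4*(-4))*(-288) = -16*(-288) = 4608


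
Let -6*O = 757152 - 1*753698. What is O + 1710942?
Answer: 5131099/3 ≈ 1.7104e+6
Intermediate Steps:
O = -1727/3 (O = -(757152 - 1*753698)/6 = -(757152 - 753698)/6 = -⅙*3454 = -1727/3 ≈ -575.67)
O + 1710942 = -1727/3 + 1710942 = 5131099/3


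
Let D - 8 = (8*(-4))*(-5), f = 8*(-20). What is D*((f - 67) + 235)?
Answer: 1344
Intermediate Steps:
f = -160
D = 168 (D = 8 + (8*(-4))*(-5) = 8 - 32*(-5) = 8 + 160 = 168)
D*((f - 67) + 235) = 168*((-160 - 67) + 235) = 168*(-227 + 235) = 168*8 = 1344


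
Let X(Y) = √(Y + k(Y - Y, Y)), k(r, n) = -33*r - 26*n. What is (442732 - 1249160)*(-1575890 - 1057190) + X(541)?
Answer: 2123389438240 + 5*I*√541 ≈ 2.1234e+12 + 116.3*I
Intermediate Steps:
X(Y) = 5*√(-Y) (X(Y) = √(Y + (-33*(Y - Y) - 26*Y)) = √(Y + (-33*0 - 26*Y)) = √(Y + (0 - 26*Y)) = √(Y - 26*Y) = √(-25*Y) = 5*√(-Y))
(442732 - 1249160)*(-1575890 - 1057190) + X(541) = (442732 - 1249160)*(-1575890 - 1057190) + 5*√(-1*541) = -806428*(-2633080) + 5*√(-541) = 2123389438240 + 5*(I*√541) = 2123389438240 + 5*I*√541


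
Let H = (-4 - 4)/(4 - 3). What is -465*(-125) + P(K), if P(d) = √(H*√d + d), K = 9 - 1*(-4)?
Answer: 58125 + √(13 - 8*√13) ≈ 58125.0 + 3.9805*I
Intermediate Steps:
H = -8 (H = -8/1 = -8*1 = -8)
K = 13 (K = 9 + 4 = 13)
P(d) = √(d - 8*√d) (P(d) = √(-8*√d + d) = √(d - 8*√d))
-465*(-125) + P(K) = -465*(-125) + √(13 - 8*√13) = 58125 + √(13 - 8*√13)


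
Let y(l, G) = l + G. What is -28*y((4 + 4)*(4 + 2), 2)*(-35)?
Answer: 49000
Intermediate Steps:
y(l, G) = G + l
-28*y((4 + 4)*(4 + 2), 2)*(-35) = -28*(2 + (4 + 4)*(4 + 2))*(-35) = -28*(2 + 8*6)*(-35) = -28*(2 + 48)*(-35) = -28*50*(-35) = -1400*(-35) = 49000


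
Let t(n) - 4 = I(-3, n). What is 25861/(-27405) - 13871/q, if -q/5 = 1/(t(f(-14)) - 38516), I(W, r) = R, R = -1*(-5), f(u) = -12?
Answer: -2927569828018/27405 ≈ -1.0683e+8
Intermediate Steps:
R = 5
I(W, r) = 5
t(n) = 9 (t(n) = 4 + 5 = 9)
q = 5/38507 (q = -5/(9 - 38516) = -5/(-38507) = -5*(-1/38507) = 5/38507 ≈ 0.00012985)
25861/(-27405) - 13871/q = 25861/(-27405) - 13871/5/38507 = 25861*(-1/27405) - 13871*38507/5 = -25861/27405 - 534130597/5 = -2927569828018/27405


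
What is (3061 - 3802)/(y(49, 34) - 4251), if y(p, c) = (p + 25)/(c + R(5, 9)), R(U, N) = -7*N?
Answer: 21489/123353 ≈ 0.17421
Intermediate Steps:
y(p, c) = (25 + p)/(-63 + c) (y(p, c) = (p + 25)/(c - 7*9) = (25 + p)/(c - 63) = (25 + p)/(-63 + c))
(3061 - 3802)/(y(49, 34) - 4251) = (3061 - 3802)/((25 + 49)/(-63 + 34) - 4251) = -741/(74/(-29) - 4251) = -741/(-1/29*74 - 4251) = -741/(-74/29 - 4251) = -741/(-123353/29) = -741*(-29/123353) = 21489/123353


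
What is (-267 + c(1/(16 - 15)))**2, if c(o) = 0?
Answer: 71289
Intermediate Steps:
(-267 + c(1/(16 - 15)))**2 = (-267 + 0)**2 = (-267)**2 = 71289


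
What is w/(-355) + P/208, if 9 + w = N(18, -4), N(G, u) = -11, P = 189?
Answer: 14251/14768 ≈ 0.96499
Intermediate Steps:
w = -20 (w = -9 - 11 = -20)
w/(-355) + P/208 = -20/(-355) + 189/208 = -20*(-1/355) + 189*(1/208) = 4/71 + 189/208 = 14251/14768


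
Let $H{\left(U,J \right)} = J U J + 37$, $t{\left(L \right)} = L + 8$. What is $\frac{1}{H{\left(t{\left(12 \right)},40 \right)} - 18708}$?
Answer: $\frac{1}{13329} \approx 7.5024 \cdot 10^{-5}$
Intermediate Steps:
$t{\left(L \right)} = 8 + L$
$H{\left(U,J \right)} = 37 + U J^{2}$ ($H{\left(U,J \right)} = U J^{2} + 37 = 37 + U J^{2}$)
$\frac{1}{H{\left(t{\left(12 \right)},40 \right)} - 18708} = \frac{1}{\left(37 + \left(8 + 12\right) 40^{2}\right) - 18708} = \frac{1}{\left(37 + 20 \cdot 1600\right) - 18708} = \frac{1}{\left(37 + 32000\right) - 18708} = \frac{1}{32037 - 18708} = \frac{1}{13329}$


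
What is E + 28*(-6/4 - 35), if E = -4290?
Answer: -5312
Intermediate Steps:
E + 28*(-6/4 - 35) = -4290 + 28*(-6/4 - 35) = -4290 + 28*(-6*1/4 - 35) = -4290 + 28*(-3/2 - 35) = -4290 + 28*(-73/2) = -4290 - 1022 = -5312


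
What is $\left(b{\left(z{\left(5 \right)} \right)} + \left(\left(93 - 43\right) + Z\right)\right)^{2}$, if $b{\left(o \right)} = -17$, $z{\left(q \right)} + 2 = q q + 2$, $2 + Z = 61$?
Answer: $8464$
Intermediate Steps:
$Z = 59$ ($Z = -2 + 61 = 59$)
$z{\left(q \right)} = q^{2}$ ($z{\left(q \right)} = -2 + \left(q q + 2\right) = -2 + \left(q^{2} + 2\right) = -2 + \left(2 + q^{2}\right) = q^{2}$)
$\left(b{\left(z{\left(5 \right)} \right)} + \left(\left(93 - 43\right) + Z\right)\right)^{2} = \left(-17 + \left(\left(93 - 43\right) + 59\right)\right)^{2} = \left(-17 + \left(50 + 59\right)\right)^{2} = \left(-17 + 109\right)^{2} = 92^{2} = 8464$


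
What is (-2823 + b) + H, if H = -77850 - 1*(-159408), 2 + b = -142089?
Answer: -63356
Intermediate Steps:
b = -142091 (b = -2 - 142089 = -142091)
H = 81558 (H = -77850 + 159408 = 81558)
(-2823 + b) + H = (-2823 - 142091) + 81558 = -144914 + 81558 = -63356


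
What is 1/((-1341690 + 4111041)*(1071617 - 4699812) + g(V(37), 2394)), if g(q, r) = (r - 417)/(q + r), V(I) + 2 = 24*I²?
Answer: -35248/354162931672531383 ≈ -9.9525e-14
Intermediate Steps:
V(I) = -2 + 24*I²
g(q, r) = (-417 + r)/(q + r)
1/((-1341690 + 4111041)*(1071617 - 4699812) + g(V(37), 2394)) = 1/((-1341690 + 4111041)*(1071617 - 4699812) + (-417 + 2394)/((-2 + 24*37²) + 2394)) = 1/(2769351*(-3628195) + 1977/((-2 + 24*1369) + 2394)) = 1/(-10047745451445 + 1977/((-2 + 32856) + 2394)) = 1/(-10047745451445 + 1977/(32854 + 2394)) = 1/(-10047745451445 + 1977/35248) = 1/(-354162931672531383/35248) = -35248/354162931672531383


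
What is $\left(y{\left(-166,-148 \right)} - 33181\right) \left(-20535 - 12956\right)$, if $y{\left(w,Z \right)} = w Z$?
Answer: $288457983$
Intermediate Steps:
$y{\left(w,Z \right)} = Z w$
$\left(y{\left(-166,-148 \right)} - 33181\right) \left(-20535 - 12956\right) = \left(\left(-148\right) \left(-166\right) - 33181\right) \left(-20535 - 12956\right) = \left(24568 - 33181\right) \left(-33491\right) = \left(-8613\right) \left(-33491\right) = 288457983$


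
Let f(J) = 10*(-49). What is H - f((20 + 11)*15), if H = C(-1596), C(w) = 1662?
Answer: 2152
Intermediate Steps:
f(J) = -490
H = 1662
H - f((20 + 11)*15) = 1662 - 1*(-490) = 1662 + 490 = 2152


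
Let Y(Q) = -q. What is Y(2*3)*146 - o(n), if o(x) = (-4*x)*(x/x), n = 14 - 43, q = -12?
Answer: 1636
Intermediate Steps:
n = -29
Y(Q) = 12 (Y(Q) = -1*(-12) = 12)
o(x) = -4*x (o(x) = -4*x*1 = -4*x)
Y(2*3)*146 - o(n) = 12*146 - (-4)*(-29) = 1752 - 1*116 = 1752 - 116 = 1636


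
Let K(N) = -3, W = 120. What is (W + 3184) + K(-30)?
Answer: 3301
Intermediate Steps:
(W + 3184) + K(-30) = (120 + 3184) - 3 = 3304 - 3 = 3301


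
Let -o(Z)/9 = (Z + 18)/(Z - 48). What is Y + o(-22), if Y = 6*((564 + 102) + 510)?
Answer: 246942/35 ≈ 7055.5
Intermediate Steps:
Y = 7056 (Y = 6*(666 + 510) = 6*1176 = 7056)
o(Z) = -9*(18 + Z)/(-48 + Z) (o(Z) = -9*(Z + 18)/(Z - 48) = -9*(18 + Z)/(-48 + Z))
Y + o(-22) = 7056 + 9*(-18 - 1*(-22))/(-48 - 22) = 7056 + 9*(-18 + 22)/(-70) = 7056 + 9*(-1/70)*4 = 7056 - 18/35 = 246942/35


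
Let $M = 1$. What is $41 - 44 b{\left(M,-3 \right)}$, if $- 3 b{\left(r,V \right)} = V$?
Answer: $-3$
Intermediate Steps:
$b{\left(r,V \right)} = - \frac{V}{3}$
$41 - 44 b{\left(M,-3 \right)} = 41 - 44 \left(\left(- \frac{1}{3}\right) \left(-3\right)\right) = 41 - 44 = -3$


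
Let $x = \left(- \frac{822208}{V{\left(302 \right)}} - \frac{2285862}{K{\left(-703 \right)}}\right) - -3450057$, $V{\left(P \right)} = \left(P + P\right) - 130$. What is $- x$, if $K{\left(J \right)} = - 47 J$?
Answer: $- \frac{27002294964311}{7830717} \approx -3.4483 \cdot 10^{6}$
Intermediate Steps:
$V{\left(P \right)} = -130 + 2 P$ ($V{\left(P \right)} = 2 P - 130 = -130 + 2 P$)
$x = \frac{27002294964311}{7830717}$ ($x = \left(- \frac{822208}{-130 + 2 \cdot 302} - \frac{2285862}{\left(-47\right) \left(-703\right)}\right) - -3450057 = \left(- \frac{822208}{-130 + 604} - \frac{2285862}{33041}\right) + 3450057 = \left(- \frac{822208}{474} - \frac{2285862}{33041}\right) + 3450057 = \left(\left(-822208\right) \frac{1}{474} - \frac{2285862}{33041}\right) + 3450057 = \left(- \frac{411104}{237} - \frac{2285862}{33041}\right) + 3450057 = - \frac{14125036558}{7830717} + 3450057 = \frac{27002294964311}{7830717} \approx 3.4483 \cdot 10^{6}$)
$- x = \left(-1\right) \frac{27002294964311}{7830717} = - \frac{27002294964311}{7830717}$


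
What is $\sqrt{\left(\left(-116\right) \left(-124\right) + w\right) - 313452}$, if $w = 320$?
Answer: $2 i \sqrt{74687} \approx 546.58 i$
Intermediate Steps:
$\sqrt{\left(\left(-116\right) \left(-124\right) + w\right) - 313452} = \sqrt{\left(\left(-116\right) \left(-124\right) + 320\right) - 313452} = \sqrt{\left(14384 + 320\right) - 313452} = \sqrt{14704 - 313452} = \sqrt{-298748} = 2 i \sqrt{74687}$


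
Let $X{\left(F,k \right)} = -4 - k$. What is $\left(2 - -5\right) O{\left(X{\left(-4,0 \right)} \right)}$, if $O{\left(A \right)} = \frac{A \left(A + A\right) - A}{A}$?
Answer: $-63$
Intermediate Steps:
$O{\left(A \right)} = \frac{- A + 2 A^{2}}{A}$ ($O{\left(A \right)} = \frac{A 2 A - A}{A} = \frac{2 A^{2} - A}{A} = \frac{- A + 2 A^{2}}{A}$)
$\left(2 - -5\right) O{\left(X{\left(-4,0 \right)} \right)} = \left(2 - -5\right) \left(-1 + 2 \left(-4 - 0\right)\right) = \left(2 + 5\right) \left(-1 + 2 \left(-4 + 0\right)\right) = 7 \left(-1 + 2 \left(-4\right)\right) = 7 \left(-1 - 8\right) = 7 \left(-9\right) = -63$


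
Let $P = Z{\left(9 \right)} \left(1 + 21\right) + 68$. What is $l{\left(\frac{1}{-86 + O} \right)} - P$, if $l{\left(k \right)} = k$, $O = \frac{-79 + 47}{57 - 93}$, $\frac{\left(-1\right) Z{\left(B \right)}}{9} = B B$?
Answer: $\frac{12233011}{766} \approx 15970.0$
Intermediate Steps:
$Z{\left(B \right)} = - 9 B^{2}$ ($Z{\left(B \right)} = - 9 B B = - 9 B^{2}$)
$O = \frac{8}{9}$ ($O = - \frac{32}{-36} = \left(-32\right) \left(- \frac{1}{36}\right) = \frac{8}{9} \approx 0.88889$)
$P = -15970$ ($P = - 9 \cdot 9^{2} \left(1 + 21\right) + 68 = \left(-9\right) 81 \cdot 22 + 68 = \left(-729\right) 22 + 68 = -16038 + 68 = -15970$)
$l{\left(\frac{1}{-86 + O} \right)} - P = \frac{1}{-86 + \frac{8}{9}} - -15970 = \frac{1}{- \frac{766}{9}} + 15970 = - \frac{9}{766} + 15970 = \frac{12233011}{766}$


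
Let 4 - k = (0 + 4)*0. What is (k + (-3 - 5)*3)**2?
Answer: 400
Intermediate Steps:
k = 4 (k = 4 - (0 + 4)*0 = 4 - 4*0 = 4 - 1*0 = 4 + 0 = 4)
(k + (-3 - 5)*3)**2 = (4 + (-3 - 5)*3)**2 = (4 - 8*3)**2 = (4 - 24)**2 = (-20)**2 = 400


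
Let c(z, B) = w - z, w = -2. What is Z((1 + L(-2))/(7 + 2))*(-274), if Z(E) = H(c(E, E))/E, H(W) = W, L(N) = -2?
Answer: -4658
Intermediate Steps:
c(z, B) = -2 - z
Z(E) = (-2 - E)/E
Z((1 + L(-2))/(7 + 2))*(-274) = ((-2 - (1 - 2)/(7 + 2))/(((1 - 2)/(7 + 2))))*(-274) = ((-2 - (-1)/9)/((-1/9)))*(-274) = ((-2 - (-1)/9)/((-1*1/9)))*(-274) = ((-2 - 1*(-1/9))/(-1/9))*(-274) = -9*(-2 + 1/9)*(-274) = -9*(-17/9)*(-274) = 17*(-274) = -4658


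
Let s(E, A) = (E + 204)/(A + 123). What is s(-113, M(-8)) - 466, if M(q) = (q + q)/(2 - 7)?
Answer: -293591/631 ≈ -465.28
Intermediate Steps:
M(q) = -2*q/5 (M(q) = (2*q)/(-5) = (2*q)*(-⅕) = -2*q/5)
s(E, A) = (204 + E)/(123 + A)
s(-113, M(-8)) - 466 = (204 - 113)/(123 - ⅖*(-8)) - 466 = 91/(123 + 16/5) - 466 = 91/(631/5) - 466 = (5/631)*91 - 466 = 455/631 - 466 = -293591/631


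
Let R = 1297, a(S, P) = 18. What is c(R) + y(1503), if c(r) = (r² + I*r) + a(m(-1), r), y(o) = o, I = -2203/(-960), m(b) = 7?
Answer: 1619238091/960 ≈ 1.6867e+6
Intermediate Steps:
I = 2203/960 (I = -2203*(-1/960) = 2203/960 ≈ 2.2948)
c(r) = 18 + r² + 2203*r/960 (c(r) = (r² + 2203*r/960) + 18 = 18 + r² + 2203*r/960)
c(R) + y(1503) = (18 + 1297² + (2203/960)*1297) + 1503 = (18 + 1682209 + 2857291/960) + 1503 = 1617795211/960 + 1503 = 1619238091/960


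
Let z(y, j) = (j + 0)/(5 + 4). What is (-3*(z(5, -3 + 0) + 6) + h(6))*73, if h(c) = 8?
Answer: -657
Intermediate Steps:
z(y, j) = j/9
(-3*(z(5, -3 + 0) + 6) + h(6))*73 = (-3*((-3 + 0)/9 + 6) + 8)*73 = (-3*((1/9)*(-3) + 6) + 8)*73 = (-3*(-1/3 + 6) + 8)*73 = (-3*17/3 + 8)*73 = (-17 + 8)*73 = -9*73 = -657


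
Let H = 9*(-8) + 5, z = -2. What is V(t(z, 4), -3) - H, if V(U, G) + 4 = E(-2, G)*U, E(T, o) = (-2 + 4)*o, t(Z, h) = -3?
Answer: 81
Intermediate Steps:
H = -67 (H = -72 + 5 = -67)
E(T, o) = 2*o
V(U, G) = -4 + 2*G*U (V(U, G) = -4 + (2*G)*U = -4 + 2*G*U)
V(t(z, 4), -3) - H = (-4 + 2*(-3)*(-3)) - 1*(-67) = (-4 + 18) + 67 = 14 + 67 = 81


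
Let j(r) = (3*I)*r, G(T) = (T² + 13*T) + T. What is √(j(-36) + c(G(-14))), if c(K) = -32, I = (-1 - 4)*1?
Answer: 2*√127 ≈ 22.539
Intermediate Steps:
G(T) = T² + 14*T
I = -5 (I = -5*1 = -5)
j(r) = -15*r (j(r) = (3*(-5))*r = -15*r)
√(j(-36) + c(G(-14))) = √(-15*(-36) - 32) = √(540 - 32) = √508 = 2*√127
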